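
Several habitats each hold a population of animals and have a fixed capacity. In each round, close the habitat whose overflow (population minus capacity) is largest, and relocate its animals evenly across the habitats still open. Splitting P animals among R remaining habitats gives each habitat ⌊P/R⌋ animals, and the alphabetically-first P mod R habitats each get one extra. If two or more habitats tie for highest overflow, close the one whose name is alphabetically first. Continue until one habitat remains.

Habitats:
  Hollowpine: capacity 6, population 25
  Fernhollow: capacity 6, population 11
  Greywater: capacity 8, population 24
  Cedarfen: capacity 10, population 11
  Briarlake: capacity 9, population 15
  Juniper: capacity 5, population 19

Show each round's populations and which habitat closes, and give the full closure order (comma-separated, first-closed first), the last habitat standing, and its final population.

Closure order: Hollowpine, Greywater, Juniper, Briarlake, Fernhollow
Last habitat: Cedarfen with 105 animals

Round 1: Briarlake=15 Cedarfen=11 Fernhollow=11 Greywater=24 Hollowpine=25 Juniper=19 → close Hollowpine (overflow 19)
  25÷5 = 5 each, +1 to first 0
Round 2: Briarlake=20 Cedarfen=16 Fernhollow=16 Greywater=29 Juniper=24 → close Greywater (overflow 21)
  29÷4 = 7 each, +1 to first 1
Round 3: Briarlake=28 Cedarfen=23 Fernhollow=23 Juniper=31 → close Juniper (overflow 26)
  31÷3 = 10 each, +1 to first 1
Round 4: Briarlake=39 Cedarfen=33 Fernhollow=33 → close Briarlake (overflow 30)
  39÷2 = 19 each, +1 to first 1
Round 5: Cedarfen=53 Fernhollow=52 → close Fernhollow (overflow 46)
  52÷1 = 52 each, +1 to first 0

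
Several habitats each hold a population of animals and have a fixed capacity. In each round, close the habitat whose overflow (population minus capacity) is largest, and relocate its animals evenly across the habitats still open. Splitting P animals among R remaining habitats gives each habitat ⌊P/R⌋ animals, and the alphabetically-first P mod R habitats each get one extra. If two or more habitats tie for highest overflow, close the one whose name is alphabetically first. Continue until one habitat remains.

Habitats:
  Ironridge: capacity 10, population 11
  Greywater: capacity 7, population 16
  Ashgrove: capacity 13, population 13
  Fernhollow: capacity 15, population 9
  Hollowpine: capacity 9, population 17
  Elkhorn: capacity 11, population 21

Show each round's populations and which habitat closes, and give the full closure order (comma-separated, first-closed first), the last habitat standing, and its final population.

Round 1: Ashgrove=13 Elkhorn=21 Fernhollow=9 Greywater=16 Hollowpine=17 Ironridge=11 → close Elkhorn (overflow 10)
  21÷5 = 4 each, +1 to first 1
Round 2: Ashgrove=18 Fernhollow=13 Greywater=20 Hollowpine=21 Ironridge=15 → close Greywater (overflow 13)
  20÷4 = 5 each, +1 to first 0
Round 3: Ashgrove=23 Fernhollow=18 Hollowpine=26 Ironridge=20 → close Hollowpine (overflow 17)
  26÷3 = 8 each, +1 to first 2
Round 4: Ashgrove=32 Fernhollow=27 Ironridge=28 → close Ashgrove (overflow 19)
  32÷2 = 16 each, +1 to first 0
Round 5: Fernhollow=43 Ironridge=44 → close Ironridge (overflow 34)
  44÷1 = 44 each, +1 to first 0

Closure order: Elkhorn, Greywater, Hollowpine, Ashgrove, Ironridge
Last habitat: Fernhollow with 87 animals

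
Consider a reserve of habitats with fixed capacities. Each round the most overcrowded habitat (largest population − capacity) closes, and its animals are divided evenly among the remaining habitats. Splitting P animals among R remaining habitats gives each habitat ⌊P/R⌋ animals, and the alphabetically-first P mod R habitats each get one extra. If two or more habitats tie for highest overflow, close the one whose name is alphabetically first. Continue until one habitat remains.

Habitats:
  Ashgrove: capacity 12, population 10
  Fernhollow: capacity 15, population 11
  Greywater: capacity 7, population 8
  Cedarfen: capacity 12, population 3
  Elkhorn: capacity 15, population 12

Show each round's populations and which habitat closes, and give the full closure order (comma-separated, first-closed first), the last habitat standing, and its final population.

Closure order: Greywater, Ashgrove, Elkhorn, Fernhollow
Last habitat: Cedarfen with 44 animals

Round 1: Ashgrove=10 Cedarfen=3 Elkhorn=12 Fernhollow=11 Greywater=8 → close Greywater (overflow 1)
  8÷4 = 2 each, +1 to first 0
Round 2: Ashgrove=12 Cedarfen=5 Elkhorn=14 Fernhollow=13 → close Ashgrove (overflow 0)
  12÷3 = 4 each, +1 to first 0
Round 3: Cedarfen=9 Elkhorn=18 Fernhollow=17 → close Elkhorn (overflow 3)
  18÷2 = 9 each, +1 to first 0
Round 4: Cedarfen=18 Fernhollow=26 → close Fernhollow (overflow 11)
  26÷1 = 26 each, +1 to first 0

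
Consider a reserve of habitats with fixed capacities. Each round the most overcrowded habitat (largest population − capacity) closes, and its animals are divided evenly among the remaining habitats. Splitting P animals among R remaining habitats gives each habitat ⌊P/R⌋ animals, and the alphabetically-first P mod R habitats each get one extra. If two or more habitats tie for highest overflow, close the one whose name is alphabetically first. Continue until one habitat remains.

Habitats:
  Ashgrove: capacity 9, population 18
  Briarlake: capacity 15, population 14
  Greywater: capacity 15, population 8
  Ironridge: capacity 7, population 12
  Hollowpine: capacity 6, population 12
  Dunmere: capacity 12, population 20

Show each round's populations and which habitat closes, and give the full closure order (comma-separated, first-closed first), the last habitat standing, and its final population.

Closure order: Ashgrove, Dunmere, Hollowpine, Ironridge, Briarlake
Last habitat: Greywater with 84 animals

Round 1: Ashgrove=18 Briarlake=14 Dunmere=20 Greywater=8 Hollowpine=12 Ironridge=12 → close Ashgrove (overflow 9)
  18÷5 = 3 each, +1 to first 3
Round 2: Briarlake=18 Dunmere=24 Greywater=12 Hollowpine=15 Ironridge=15 → close Dunmere (overflow 12)
  24÷4 = 6 each, +1 to first 0
Round 3: Briarlake=24 Greywater=18 Hollowpine=21 Ironridge=21 → close Hollowpine (overflow 15)
  21÷3 = 7 each, +1 to first 0
Round 4: Briarlake=31 Greywater=25 Ironridge=28 → close Ironridge (overflow 21)
  28÷2 = 14 each, +1 to first 0
Round 5: Briarlake=45 Greywater=39 → close Briarlake (overflow 30)
  45÷1 = 45 each, +1 to first 0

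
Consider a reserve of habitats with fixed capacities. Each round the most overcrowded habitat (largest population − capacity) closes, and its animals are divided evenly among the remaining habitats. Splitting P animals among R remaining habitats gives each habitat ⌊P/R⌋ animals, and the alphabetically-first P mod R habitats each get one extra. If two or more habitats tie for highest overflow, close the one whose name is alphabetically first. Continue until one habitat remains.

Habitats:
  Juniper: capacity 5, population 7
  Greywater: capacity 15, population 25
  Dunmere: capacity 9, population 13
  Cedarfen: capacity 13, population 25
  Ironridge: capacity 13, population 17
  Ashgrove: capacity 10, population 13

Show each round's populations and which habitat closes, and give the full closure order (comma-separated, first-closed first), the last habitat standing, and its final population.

Round 1: Ashgrove=13 Cedarfen=25 Dunmere=13 Greywater=25 Ironridge=17 Juniper=7 → close Cedarfen (overflow 12)
  25÷5 = 5 each, +1 to first 0
Round 2: Ashgrove=18 Dunmere=18 Greywater=30 Ironridge=22 Juniper=12 → close Greywater (overflow 15)
  30÷4 = 7 each, +1 to first 2
Round 3: Ashgrove=26 Dunmere=26 Ironridge=29 Juniper=19 → close Dunmere (overflow 17)
  26÷3 = 8 each, +1 to first 2
Round 4: Ashgrove=35 Ironridge=38 Juniper=27 → close Ashgrove (overflow 25)
  35÷2 = 17 each, +1 to first 1
Round 5: Ironridge=56 Juniper=44 → close Ironridge (overflow 43)
  56÷1 = 56 each, +1 to first 0

Closure order: Cedarfen, Greywater, Dunmere, Ashgrove, Ironridge
Last habitat: Juniper with 100 animals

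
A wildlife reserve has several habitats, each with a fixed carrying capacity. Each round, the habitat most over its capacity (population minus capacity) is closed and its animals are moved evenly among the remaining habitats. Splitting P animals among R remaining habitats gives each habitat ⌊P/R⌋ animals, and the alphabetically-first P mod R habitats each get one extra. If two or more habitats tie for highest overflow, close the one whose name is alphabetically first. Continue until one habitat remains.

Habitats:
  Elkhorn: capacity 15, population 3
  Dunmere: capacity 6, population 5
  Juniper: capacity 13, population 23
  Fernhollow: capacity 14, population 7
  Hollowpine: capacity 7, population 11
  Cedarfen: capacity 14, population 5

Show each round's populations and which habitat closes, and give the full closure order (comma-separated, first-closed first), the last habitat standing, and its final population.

Closure order: Juniper, Hollowpine, Dunmere, Cedarfen, Fernhollow
Last habitat: Elkhorn with 54 animals

Round 1: Cedarfen=5 Dunmere=5 Elkhorn=3 Fernhollow=7 Hollowpine=11 Juniper=23 → close Juniper (overflow 10)
  23÷5 = 4 each, +1 to first 3
Round 2: Cedarfen=10 Dunmere=10 Elkhorn=8 Fernhollow=11 Hollowpine=15 → close Hollowpine (overflow 8)
  15÷4 = 3 each, +1 to first 3
Round 3: Cedarfen=14 Dunmere=14 Elkhorn=12 Fernhollow=14 → close Dunmere (overflow 8)
  14÷3 = 4 each, +1 to first 2
Round 4: Cedarfen=19 Elkhorn=17 Fernhollow=18 → close Cedarfen (overflow 5)
  19÷2 = 9 each, +1 to first 1
Round 5: Elkhorn=27 Fernhollow=27 → close Fernhollow (overflow 13)
  27÷1 = 27 each, +1 to first 0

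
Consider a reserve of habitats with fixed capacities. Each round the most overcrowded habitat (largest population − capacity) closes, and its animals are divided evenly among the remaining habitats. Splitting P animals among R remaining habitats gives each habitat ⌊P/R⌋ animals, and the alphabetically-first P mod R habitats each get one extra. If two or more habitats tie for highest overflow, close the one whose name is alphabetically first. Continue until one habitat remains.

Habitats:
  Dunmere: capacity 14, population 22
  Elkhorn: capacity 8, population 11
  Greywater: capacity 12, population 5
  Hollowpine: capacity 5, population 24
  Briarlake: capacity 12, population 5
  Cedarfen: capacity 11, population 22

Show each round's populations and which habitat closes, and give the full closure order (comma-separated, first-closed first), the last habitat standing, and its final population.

Round 1: Briarlake=5 Cedarfen=22 Dunmere=22 Elkhorn=11 Greywater=5 Hollowpine=24 → close Hollowpine (overflow 19)
  24÷5 = 4 each, +1 to first 4
Round 2: Briarlake=10 Cedarfen=27 Dunmere=27 Elkhorn=16 Greywater=9 → close Cedarfen (overflow 16)
  27÷4 = 6 each, +1 to first 3
Round 3: Briarlake=17 Dunmere=34 Elkhorn=23 Greywater=15 → close Dunmere (overflow 20)
  34÷3 = 11 each, +1 to first 1
Round 4: Briarlake=29 Elkhorn=34 Greywater=26 → close Elkhorn (overflow 26)
  34÷2 = 17 each, +1 to first 0
Round 5: Briarlake=46 Greywater=43 → close Briarlake (overflow 34)
  46÷1 = 46 each, +1 to first 0

Closure order: Hollowpine, Cedarfen, Dunmere, Elkhorn, Briarlake
Last habitat: Greywater with 89 animals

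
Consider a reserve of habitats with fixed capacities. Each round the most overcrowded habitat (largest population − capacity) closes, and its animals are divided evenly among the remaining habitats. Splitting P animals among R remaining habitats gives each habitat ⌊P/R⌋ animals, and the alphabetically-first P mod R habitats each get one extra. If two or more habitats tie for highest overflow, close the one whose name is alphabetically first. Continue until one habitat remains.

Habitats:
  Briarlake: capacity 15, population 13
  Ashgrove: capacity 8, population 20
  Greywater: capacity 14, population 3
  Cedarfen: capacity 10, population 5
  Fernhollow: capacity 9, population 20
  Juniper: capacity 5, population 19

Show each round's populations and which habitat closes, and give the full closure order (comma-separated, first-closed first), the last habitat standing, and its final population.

Closure order: Juniper, Ashgrove, Fernhollow, Briarlake, Cedarfen
Last habitat: Greywater with 80 animals

Round 1: Ashgrove=20 Briarlake=13 Cedarfen=5 Fernhollow=20 Greywater=3 Juniper=19 → close Juniper (overflow 14)
  19÷5 = 3 each, +1 to first 4
Round 2: Ashgrove=24 Briarlake=17 Cedarfen=9 Fernhollow=24 Greywater=6 → close Ashgrove (overflow 16)
  24÷4 = 6 each, +1 to first 0
Round 3: Briarlake=23 Cedarfen=15 Fernhollow=30 Greywater=12 → close Fernhollow (overflow 21)
  30÷3 = 10 each, +1 to first 0
Round 4: Briarlake=33 Cedarfen=25 Greywater=22 → close Briarlake (overflow 18)
  33÷2 = 16 each, +1 to first 1
Round 5: Cedarfen=42 Greywater=38 → close Cedarfen (overflow 32)
  42÷1 = 42 each, +1 to first 0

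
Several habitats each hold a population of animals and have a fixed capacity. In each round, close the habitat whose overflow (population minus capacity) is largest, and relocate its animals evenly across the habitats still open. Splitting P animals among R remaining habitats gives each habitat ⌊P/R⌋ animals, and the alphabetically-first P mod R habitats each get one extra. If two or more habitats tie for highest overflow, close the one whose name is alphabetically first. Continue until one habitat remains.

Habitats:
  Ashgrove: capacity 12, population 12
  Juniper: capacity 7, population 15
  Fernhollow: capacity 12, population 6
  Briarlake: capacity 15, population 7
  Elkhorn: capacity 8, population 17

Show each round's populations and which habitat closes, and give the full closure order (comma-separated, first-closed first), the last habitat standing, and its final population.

Closure order: Elkhorn, Juniper, Ashgrove, Fernhollow
Last habitat: Briarlake with 57 animals

Round 1: Ashgrove=12 Briarlake=7 Elkhorn=17 Fernhollow=6 Juniper=15 → close Elkhorn (overflow 9)
  17÷4 = 4 each, +1 to first 1
Round 2: Ashgrove=17 Briarlake=11 Fernhollow=10 Juniper=19 → close Juniper (overflow 12)
  19÷3 = 6 each, +1 to first 1
Round 3: Ashgrove=24 Briarlake=17 Fernhollow=16 → close Ashgrove (overflow 12)
  24÷2 = 12 each, +1 to first 0
Round 4: Briarlake=29 Fernhollow=28 → close Fernhollow (overflow 16)
  28÷1 = 28 each, +1 to first 0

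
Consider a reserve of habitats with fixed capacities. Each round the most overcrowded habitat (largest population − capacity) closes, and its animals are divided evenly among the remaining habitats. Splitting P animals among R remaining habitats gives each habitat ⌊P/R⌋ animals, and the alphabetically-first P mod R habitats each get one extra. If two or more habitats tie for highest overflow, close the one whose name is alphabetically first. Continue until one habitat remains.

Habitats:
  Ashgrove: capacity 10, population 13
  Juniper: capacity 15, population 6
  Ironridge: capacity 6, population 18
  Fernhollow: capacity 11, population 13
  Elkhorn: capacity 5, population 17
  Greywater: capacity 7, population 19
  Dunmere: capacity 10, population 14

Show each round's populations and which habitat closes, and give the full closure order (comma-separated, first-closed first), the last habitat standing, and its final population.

Round 1: Ashgrove=13 Dunmere=14 Elkhorn=17 Fernhollow=13 Greywater=19 Ironridge=18 Juniper=6 → close Elkhorn (overflow 12)
  17÷6 = 2 each, +1 to first 5
Round 2: Ashgrove=16 Dunmere=17 Fernhollow=16 Greywater=22 Ironridge=21 Juniper=8 → close Greywater (overflow 15)
  22÷5 = 4 each, +1 to first 2
Round 3: Ashgrove=21 Dunmere=22 Fernhollow=20 Ironridge=25 Juniper=12 → close Ironridge (overflow 19)
  25÷4 = 6 each, +1 to first 1
Round 4: Ashgrove=28 Dunmere=28 Fernhollow=26 Juniper=18 → close Ashgrove (overflow 18)
  28÷3 = 9 each, +1 to first 1
Round 5: Dunmere=38 Fernhollow=35 Juniper=27 → close Dunmere (overflow 28)
  38÷2 = 19 each, +1 to first 0
Round 6: Fernhollow=54 Juniper=46 → close Fernhollow (overflow 43)
  54÷1 = 54 each, +1 to first 0

Closure order: Elkhorn, Greywater, Ironridge, Ashgrove, Dunmere, Fernhollow
Last habitat: Juniper with 100 animals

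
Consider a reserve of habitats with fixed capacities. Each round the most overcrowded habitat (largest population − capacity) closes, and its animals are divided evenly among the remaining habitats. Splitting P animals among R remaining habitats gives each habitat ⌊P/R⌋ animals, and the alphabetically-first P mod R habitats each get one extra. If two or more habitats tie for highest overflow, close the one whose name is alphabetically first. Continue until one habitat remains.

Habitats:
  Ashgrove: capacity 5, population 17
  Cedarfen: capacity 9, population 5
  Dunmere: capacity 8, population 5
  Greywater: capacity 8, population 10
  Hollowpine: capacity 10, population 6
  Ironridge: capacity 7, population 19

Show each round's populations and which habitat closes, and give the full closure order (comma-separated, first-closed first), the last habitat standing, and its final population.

Round 1: Ashgrove=17 Cedarfen=5 Dunmere=5 Greywater=10 Hollowpine=6 Ironridge=19 → close Ashgrove (overflow 12)
  17÷5 = 3 each, +1 to first 2
Round 2: Cedarfen=9 Dunmere=9 Greywater=13 Hollowpine=9 Ironridge=22 → close Ironridge (overflow 15)
  22÷4 = 5 each, +1 to first 2
Round 3: Cedarfen=15 Dunmere=15 Greywater=18 Hollowpine=14 → close Greywater (overflow 10)
  18÷3 = 6 each, +1 to first 0
Round 4: Cedarfen=21 Dunmere=21 Hollowpine=20 → close Dunmere (overflow 13)
  21÷2 = 10 each, +1 to first 1
Round 5: Cedarfen=32 Hollowpine=30 → close Cedarfen (overflow 23)
  32÷1 = 32 each, +1 to first 0

Closure order: Ashgrove, Ironridge, Greywater, Dunmere, Cedarfen
Last habitat: Hollowpine with 62 animals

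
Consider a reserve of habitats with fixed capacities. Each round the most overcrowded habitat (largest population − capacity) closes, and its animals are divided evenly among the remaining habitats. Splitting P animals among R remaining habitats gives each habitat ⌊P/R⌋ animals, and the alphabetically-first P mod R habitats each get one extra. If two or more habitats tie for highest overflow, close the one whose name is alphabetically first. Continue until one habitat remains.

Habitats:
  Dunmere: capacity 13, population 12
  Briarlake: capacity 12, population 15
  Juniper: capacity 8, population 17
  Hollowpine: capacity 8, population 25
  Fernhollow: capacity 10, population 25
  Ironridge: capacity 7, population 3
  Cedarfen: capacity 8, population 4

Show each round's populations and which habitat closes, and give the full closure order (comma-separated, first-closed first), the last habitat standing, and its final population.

Round 1: Briarlake=15 Cedarfen=4 Dunmere=12 Fernhollow=25 Hollowpine=25 Ironridge=3 Juniper=17 → close Hollowpine (overflow 17)
  25÷6 = 4 each, +1 to first 1
Round 2: Briarlake=20 Cedarfen=8 Dunmere=16 Fernhollow=29 Ironridge=7 Juniper=21 → close Fernhollow (overflow 19)
  29÷5 = 5 each, +1 to first 4
Round 3: Briarlake=26 Cedarfen=14 Dunmere=22 Ironridge=13 Juniper=26 → close Juniper (overflow 18)
  26÷4 = 6 each, +1 to first 2
Round 4: Briarlake=33 Cedarfen=21 Dunmere=28 Ironridge=19 → close Briarlake (overflow 21)
  33÷3 = 11 each, +1 to first 0
Round 5: Cedarfen=32 Dunmere=39 Ironridge=30 → close Dunmere (overflow 26)
  39÷2 = 19 each, +1 to first 1
Round 6: Cedarfen=52 Ironridge=49 → close Cedarfen (overflow 44)
  52÷1 = 52 each, +1 to first 0

Closure order: Hollowpine, Fernhollow, Juniper, Briarlake, Dunmere, Cedarfen
Last habitat: Ironridge with 101 animals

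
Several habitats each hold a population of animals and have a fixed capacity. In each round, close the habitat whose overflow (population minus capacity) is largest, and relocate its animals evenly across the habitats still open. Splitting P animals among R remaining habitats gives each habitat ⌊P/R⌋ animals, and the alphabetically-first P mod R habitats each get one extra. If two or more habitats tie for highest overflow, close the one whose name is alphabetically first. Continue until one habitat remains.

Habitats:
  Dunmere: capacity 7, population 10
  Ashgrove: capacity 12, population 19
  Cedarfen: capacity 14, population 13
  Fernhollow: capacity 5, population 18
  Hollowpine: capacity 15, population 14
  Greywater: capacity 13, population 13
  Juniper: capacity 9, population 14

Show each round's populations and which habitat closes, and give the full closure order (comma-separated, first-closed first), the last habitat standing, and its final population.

Round 1: Ashgrove=19 Cedarfen=13 Dunmere=10 Fernhollow=18 Greywater=13 Hollowpine=14 Juniper=14 → close Fernhollow (overflow 13)
  18÷6 = 3 each, +1 to first 0
Round 2: Ashgrove=22 Cedarfen=16 Dunmere=13 Greywater=16 Hollowpine=17 Juniper=17 → close Ashgrove (overflow 10)
  22÷5 = 4 each, +1 to first 2
Round 3: Cedarfen=21 Dunmere=18 Greywater=20 Hollowpine=21 Juniper=21 → close Juniper (overflow 12)
  21÷4 = 5 each, +1 to first 1
Round 4: Cedarfen=27 Dunmere=23 Greywater=25 Hollowpine=26 → close Dunmere (overflow 16)
  23÷3 = 7 each, +1 to first 2
Round 5: Cedarfen=35 Greywater=33 Hollowpine=33 → close Cedarfen (overflow 21)
  35÷2 = 17 each, +1 to first 1
Round 6: Greywater=51 Hollowpine=50 → close Greywater (overflow 38)
  51÷1 = 51 each, +1 to first 0

Closure order: Fernhollow, Ashgrove, Juniper, Dunmere, Cedarfen, Greywater
Last habitat: Hollowpine with 101 animals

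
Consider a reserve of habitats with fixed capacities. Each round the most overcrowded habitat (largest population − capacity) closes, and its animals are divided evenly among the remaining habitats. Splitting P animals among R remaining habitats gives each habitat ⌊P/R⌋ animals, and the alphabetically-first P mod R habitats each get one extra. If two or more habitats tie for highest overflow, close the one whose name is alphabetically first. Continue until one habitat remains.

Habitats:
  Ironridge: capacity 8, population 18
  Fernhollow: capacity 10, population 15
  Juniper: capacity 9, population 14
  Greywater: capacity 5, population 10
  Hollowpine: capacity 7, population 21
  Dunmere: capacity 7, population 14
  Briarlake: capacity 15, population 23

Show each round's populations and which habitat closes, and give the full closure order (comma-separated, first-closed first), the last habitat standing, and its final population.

Round 1: Briarlake=23 Dunmere=14 Fernhollow=15 Greywater=10 Hollowpine=21 Ironridge=18 Juniper=14 → close Hollowpine (overflow 14)
  21÷6 = 3 each, +1 to first 3
Round 2: Briarlake=27 Dunmere=18 Fernhollow=19 Greywater=13 Ironridge=21 Juniper=17 → close Ironridge (overflow 13)
  21÷5 = 4 each, +1 to first 1
Round 3: Briarlake=32 Dunmere=22 Fernhollow=23 Greywater=17 Juniper=21 → close Briarlake (overflow 17)
  32÷4 = 8 each, +1 to first 0
Round 4: Dunmere=30 Fernhollow=31 Greywater=25 Juniper=29 → close Dunmere (overflow 23)
  30÷3 = 10 each, +1 to first 0
Round 5: Fernhollow=41 Greywater=35 Juniper=39 → close Fernhollow (overflow 31)
  41÷2 = 20 each, +1 to first 1
Round 6: Greywater=56 Juniper=59 → close Greywater (overflow 51)
  56÷1 = 56 each, +1 to first 0

Closure order: Hollowpine, Ironridge, Briarlake, Dunmere, Fernhollow, Greywater
Last habitat: Juniper with 115 animals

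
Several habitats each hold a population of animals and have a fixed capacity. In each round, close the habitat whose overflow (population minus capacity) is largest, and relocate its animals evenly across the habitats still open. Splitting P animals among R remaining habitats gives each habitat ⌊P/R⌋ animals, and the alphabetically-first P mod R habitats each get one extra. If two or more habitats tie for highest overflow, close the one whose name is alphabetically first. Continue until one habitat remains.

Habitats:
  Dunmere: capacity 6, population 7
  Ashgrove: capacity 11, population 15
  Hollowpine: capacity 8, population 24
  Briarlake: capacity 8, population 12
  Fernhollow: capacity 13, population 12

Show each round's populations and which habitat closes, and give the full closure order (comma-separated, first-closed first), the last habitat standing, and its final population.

Closure order: Hollowpine, Ashgrove, Briarlake, Dunmere
Last habitat: Fernhollow with 70 animals

Round 1: Ashgrove=15 Briarlake=12 Dunmere=7 Fernhollow=12 Hollowpine=24 → close Hollowpine (overflow 16)
  24÷4 = 6 each, +1 to first 0
Round 2: Ashgrove=21 Briarlake=18 Dunmere=13 Fernhollow=18 → close Ashgrove (overflow 10)
  21÷3 = 7 each, +1 to first 0
Round 3: Briarlake=25 Dunmere=20 Fernhollow=25 → close Briarlake (overflow 17)
  25÷2 = 12 each, +1 to first 1
Round 4: Dunmere=33 Fernhollow=37 → close Dunmere (overflow 27)
  33÷1 = 33 each, +1 to first 0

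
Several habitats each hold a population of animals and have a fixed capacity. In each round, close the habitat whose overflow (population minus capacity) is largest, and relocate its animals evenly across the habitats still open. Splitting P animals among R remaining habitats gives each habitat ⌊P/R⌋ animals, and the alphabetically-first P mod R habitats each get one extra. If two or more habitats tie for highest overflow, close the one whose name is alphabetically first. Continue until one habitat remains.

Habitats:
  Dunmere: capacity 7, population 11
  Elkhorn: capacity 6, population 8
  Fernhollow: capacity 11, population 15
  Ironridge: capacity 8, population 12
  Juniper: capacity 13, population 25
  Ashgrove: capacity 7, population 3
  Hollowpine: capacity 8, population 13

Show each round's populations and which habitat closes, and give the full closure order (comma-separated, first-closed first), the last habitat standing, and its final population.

Round 1: Ashgrove=3 Dunmere=11 Elkhorn=8 Fernhollow=15 Hollowpine=13 Ironridge=12 Juniper=25 → close Juniper (overflow 12)
  25÷6 = 4 each, +1 to first 1
Round 2: Ashgrove=8 Dunmere=15 Elkhorn=12 Fernhollow=19 Hollowpine=17 Ironridge=16 → close Hollowpine (overflow 9)
  17÷5 = 3 each, +1 to first 2
Round 3: Ashgrove=12 Dunmere=19 Elkhorn=15 Fernhollow=22 Ironridge=19 → close Dunmere (overflow 12)
  19÷4 = 4 each, +1 to first 3
Round 4: Ashgrove=17 Elkhorn=20 Fernhollow=27 Ironridge=23 → close Fernhollow (overflow 16)
  27÷3 = 9 each, +1 to first 0
Round 5: Ashgrove=26 Elkhorn=29 Ironridge=32 → close Ironridge (overflow 24)
  32÷2 = 16 each, +1 to first 0
Round 6: Ashgrove=42 Elkhorn=45 → close Elkhorn (overflow 39)
  45÷1 = 45 each, +1 to first 0

Closure order: Juniper, Hollowpine, Dunmere, Fernhollow, Ironridge, Elkhorn
Last habitat: Ashgrove with 87 animals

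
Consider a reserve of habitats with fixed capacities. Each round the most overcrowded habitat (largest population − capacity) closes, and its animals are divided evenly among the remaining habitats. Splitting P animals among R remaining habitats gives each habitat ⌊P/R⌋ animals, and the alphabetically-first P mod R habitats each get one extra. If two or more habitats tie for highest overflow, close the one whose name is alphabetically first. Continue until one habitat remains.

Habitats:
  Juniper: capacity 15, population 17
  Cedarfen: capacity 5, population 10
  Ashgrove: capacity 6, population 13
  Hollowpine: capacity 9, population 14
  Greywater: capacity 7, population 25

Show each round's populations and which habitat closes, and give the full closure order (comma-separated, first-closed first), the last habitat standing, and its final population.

Round 1: Ashgrove=13 Cedarfen=10 Greywater=25 Hollowpine=14 Juniper=17 → close Greywater (overflow 18)
  25÷4 = 6 each, +1 to first 1
Round 2: Ashgrove=20 Cedarfen=16 Hollowpine=20 Juniper=23 → close Ashgrove (overflow 14)
  20÷3 = 6 each, +1 to first 2
Round 3: Cedarfen=23 Hollowpine=27 Juniper=29 → close Cedarfen (overflow 18)
  23÷2 = 11 each, +1 to first 1
Round 4: Hollowpine=39 Juniper=40 → close Hollowpine (overflow 30)
  39÷1 = 39 each, +1 to first 0

Closure order: Greywater, Ashgrove, Cedarfen, Hollowpine
Last habitat: Juniper with 79 animals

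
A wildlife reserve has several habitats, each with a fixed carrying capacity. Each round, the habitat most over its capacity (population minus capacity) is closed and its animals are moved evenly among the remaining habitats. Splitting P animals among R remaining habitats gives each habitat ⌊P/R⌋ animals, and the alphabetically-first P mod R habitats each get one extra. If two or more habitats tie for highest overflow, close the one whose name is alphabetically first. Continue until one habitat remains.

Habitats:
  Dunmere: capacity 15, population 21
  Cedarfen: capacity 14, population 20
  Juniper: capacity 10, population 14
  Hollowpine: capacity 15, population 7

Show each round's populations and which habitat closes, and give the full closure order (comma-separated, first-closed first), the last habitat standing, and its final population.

Round 1: Cedarfen=20 Dunmere=21 Hollowpine=7 Juniper=14 → close Cedarfen (overflow 6)
  20÷3 = 6 each, +1 to first 2
Round 2: Dunmere=28 Hollowpine=14 Juniper=20 → close Dunmere (overflow 13)
  28÷2 = 14 each, +1 to first 0
Round 3: Hollowpine=28 Juniper=34 → close Juniper (overflow 24)
  34÷1 = 34 each, +1 to first 0

Closure order: Cedarfen, Dunmere, Juniper
Last habitat: Hollowpine with 62 animals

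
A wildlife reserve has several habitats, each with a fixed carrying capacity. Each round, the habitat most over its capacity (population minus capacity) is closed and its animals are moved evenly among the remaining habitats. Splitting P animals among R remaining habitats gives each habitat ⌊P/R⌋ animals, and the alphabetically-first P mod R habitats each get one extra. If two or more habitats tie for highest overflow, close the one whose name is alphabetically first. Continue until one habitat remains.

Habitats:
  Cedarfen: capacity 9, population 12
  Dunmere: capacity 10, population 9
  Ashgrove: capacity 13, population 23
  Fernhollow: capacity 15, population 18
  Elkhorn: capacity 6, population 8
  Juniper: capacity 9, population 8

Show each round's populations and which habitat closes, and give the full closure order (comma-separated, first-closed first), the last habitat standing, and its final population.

Closure order: Ashgrove, Cedarfen, Elkhorn, Fernhollow, Dunmere
Last habitat: Juniper with 78 animals

Round 1: Ashgrove=23 Cedarfen=12 Dunmere=9 Elkhorn=8 Fernhollow=18 Juniper=8 → close Ashgrove (overflow 10)
  23÷5 = 4 each, +1 to first 3
Round 2: Cedarfen=17 Dunmere=14 Elkhorn=13 Fernhollow=22 Juniper=12 → close Cedarfen (overflow 8)
  17÷4 = 4 each, +1 to first 1
Round 3: Dunmere=19 Elkhorn=17 Fernhollow=26 Juniper=16 → close Elkhorn (overflow 11)
  17÷3 = 5 each, +1 to first 2
Round 4: Dunmere=25 Fernhollow=32 Juniper=21 → close Fernhollow (overflow 17)
  32÷2 = 16 each, +1 to first 0
Round 5: Dunmere=41 Juniper=37 → close Dunmere (overflow 31)
  41÷1 = 41 each, +1 to first 0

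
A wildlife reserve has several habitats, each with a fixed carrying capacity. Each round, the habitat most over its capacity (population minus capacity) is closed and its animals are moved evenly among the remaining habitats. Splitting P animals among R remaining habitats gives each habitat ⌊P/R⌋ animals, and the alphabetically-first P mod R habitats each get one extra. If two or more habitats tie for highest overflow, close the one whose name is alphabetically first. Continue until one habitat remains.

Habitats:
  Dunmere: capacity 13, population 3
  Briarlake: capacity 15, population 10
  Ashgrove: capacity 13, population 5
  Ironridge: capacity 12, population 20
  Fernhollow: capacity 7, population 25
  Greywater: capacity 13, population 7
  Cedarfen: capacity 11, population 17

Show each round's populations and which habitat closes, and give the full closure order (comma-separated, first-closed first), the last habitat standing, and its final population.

Round 1: Ashgrove=5 Briarlake=10 Cedarfen=17 Dunmere=3 Fernhollow=25 Greywater=7 Ironridge=20 → close Fernhollow (overflow 18)
  25÷6 = 4 each, +1 to first 1
Round 2: Ashgrove=10 Briarlake=14 Cedarfen=21 Dunmere=7 Greywater=11 Ironridge=24 → close Ironridge (overflow 12)
  24÷5 = 4 each, +1 to first 4
Round 3: Ashgrove=15 Briarlake=19 Cedarfen=26 Dunmere=12 Greywater=15 → close Cedarfen (overflow 15)
  26÷4 = 6 each, +1 to first 2
Round 4: Ashgrove=22 Briarlake=26 Dunmere=18 Greywater=21 → close Briarlake (overflow 11)
  26÷3 = 8 each, +1 to first 2
Round 5: Ashgrove=31 Dunmere=27 Greywater=29 → close Ashgrove (overflow 18)
  31÷2 = 15 each, +1 to first 1
Round 6: Dunmere=43 Greywater=44 → close Greywater (overflow 31)
  44÷1 = 44 each, +1 to first 0

Closure order: Fernhollow, Ironridge, Cedarfen, Briarlake, Ashgrove, Greywater
Last habitat: Dunmere with 87 animals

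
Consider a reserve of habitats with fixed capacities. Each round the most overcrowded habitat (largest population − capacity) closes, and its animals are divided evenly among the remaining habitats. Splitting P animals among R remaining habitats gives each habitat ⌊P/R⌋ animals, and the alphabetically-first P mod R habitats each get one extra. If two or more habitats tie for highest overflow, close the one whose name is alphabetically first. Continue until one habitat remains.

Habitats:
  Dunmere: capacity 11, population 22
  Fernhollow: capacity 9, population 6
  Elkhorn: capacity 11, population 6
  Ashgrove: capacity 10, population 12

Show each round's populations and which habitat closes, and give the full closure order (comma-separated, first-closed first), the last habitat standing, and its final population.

Round 1: Ashgrove=12 Dunmere=22 Elkhorn=6 Fernhollow=6 → close Dunmere (overflow 11)
  22÷3 = 7 each, +1 to first 1
Round 2: Ashgrove=20 Elkhorn=13 Fernhollow=13 → close Ashgrove (overflow 10)
  20÷2 = 10 each, +1 to first 0
Round 3: Elkhorn=23 Fernhollow=23 → close Fernhollow (overflow 14)
  23÷1 = 23 each, +1 to first 0

Closure order: Dunmere, Ashgrove, Fernhollow
Last habitat: Elkhorn with 46 animals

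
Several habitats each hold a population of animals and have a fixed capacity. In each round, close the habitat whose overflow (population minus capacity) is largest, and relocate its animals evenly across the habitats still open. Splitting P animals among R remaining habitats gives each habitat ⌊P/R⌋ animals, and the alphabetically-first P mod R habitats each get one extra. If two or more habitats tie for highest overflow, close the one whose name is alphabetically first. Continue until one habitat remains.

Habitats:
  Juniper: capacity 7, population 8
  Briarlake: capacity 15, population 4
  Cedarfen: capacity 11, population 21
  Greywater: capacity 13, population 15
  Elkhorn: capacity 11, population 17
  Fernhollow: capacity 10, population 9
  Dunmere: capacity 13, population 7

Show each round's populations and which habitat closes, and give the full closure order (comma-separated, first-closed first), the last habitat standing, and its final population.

Round 1: Briarlake=4 Cedarfen=21 Dunmere=7 Elkhorn=17 Fernhollow=9 Greywater=15 Juniper=8 → close Cedarfen (overflow 10)
  21÷6 = 3 each, +1 to first 3
Round 2: Briarlake=8 Dunmere=11 Elkhorn=21 Fernhollow=12 Greywater=18 Juniper=11 → close Elkhorn (overflow 10)
  21÷5 = 4 each, +1 to first 1
Round 3: Briarlake=13 Dunmere=15 Fernhollow=16 Greywater=22 Juniper=15 → close Greywater (overflow 9)
  22÷4 = 5 each, +1 to first 2
Round 4: Briarlake=19 Dunmere=21 Fernhollow=21 Juniper=20 → close Juniper (overflow 13)
  20÷3 = 6 each, +1 to first 2
Round 5: Briarlake=26 Dunmere=28 Fernhollow=27 → close Fernhollow (overflow 17)
  27÷2 = 13 each, +1 to first 1
Round 6: Briarlake=40 Dunmere=41 → close Dunmere (overflow 28)
  41÷1 = 41 each, +1 to first 0

Closure order: Cedarfen, Elkhorn, Greywater, Juniper, Fernhollow, Dunmere
Last habitat: Briarlake with 81 animals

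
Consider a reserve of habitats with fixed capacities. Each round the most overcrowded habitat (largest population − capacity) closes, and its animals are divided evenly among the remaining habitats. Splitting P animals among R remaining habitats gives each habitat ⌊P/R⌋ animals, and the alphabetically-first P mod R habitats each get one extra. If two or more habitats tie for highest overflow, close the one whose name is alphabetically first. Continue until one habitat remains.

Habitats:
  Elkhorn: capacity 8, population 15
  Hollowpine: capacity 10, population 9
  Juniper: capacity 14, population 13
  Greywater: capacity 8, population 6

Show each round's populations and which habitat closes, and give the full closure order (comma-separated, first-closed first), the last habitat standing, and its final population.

Closure order: Elkhorn, Hollowpine, Juniper
Last habitat: Greywater with 43 animals

Round 1: Elkhorn=15 Greywater=6 Hollowpine=9 Juniper=13 → close Elkhorn (overflow 7)
  15÷3 = 5 each, +1 to first 0
Round 2: Greywater=11 Hollowpine=14 Juniper=18 → close Hollowpine (overflow 4)
  14÷2 = 7 each, +1 to first 0
Round 3: Greywater=18 Juniper=25 → close Juniper (overflow 11)
  25÷1 = 25 each, +1 to first 0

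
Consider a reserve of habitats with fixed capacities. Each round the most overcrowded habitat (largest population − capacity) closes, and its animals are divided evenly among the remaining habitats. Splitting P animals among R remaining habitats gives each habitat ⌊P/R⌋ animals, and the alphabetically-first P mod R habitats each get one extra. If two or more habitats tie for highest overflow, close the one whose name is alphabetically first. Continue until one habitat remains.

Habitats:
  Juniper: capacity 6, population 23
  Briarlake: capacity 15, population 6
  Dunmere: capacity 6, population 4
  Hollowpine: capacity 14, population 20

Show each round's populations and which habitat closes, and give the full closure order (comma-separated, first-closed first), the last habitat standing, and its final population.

Round 1: Briarlake=6 Dunmere=4 Hollowpine=20 Juniper=23 → close Juniper (overflow 17)
  23÷3 = 7 each, +1 to first 2
Round 2: Briarlake=14 Dunmere=12 Hollowpine=27 → close Hollowpine (overflow 13)
  27÷2 = 13 each, +1 to first 1
Round 3: Briarlake=28 Dunmere=25 → close Dunmere (overflow 19)
  25÷1 = 25 each, +1 to first 0

Closure order: Juniper, Hollowpine, Dunmere
Last habitat: Briarlake with 53 animals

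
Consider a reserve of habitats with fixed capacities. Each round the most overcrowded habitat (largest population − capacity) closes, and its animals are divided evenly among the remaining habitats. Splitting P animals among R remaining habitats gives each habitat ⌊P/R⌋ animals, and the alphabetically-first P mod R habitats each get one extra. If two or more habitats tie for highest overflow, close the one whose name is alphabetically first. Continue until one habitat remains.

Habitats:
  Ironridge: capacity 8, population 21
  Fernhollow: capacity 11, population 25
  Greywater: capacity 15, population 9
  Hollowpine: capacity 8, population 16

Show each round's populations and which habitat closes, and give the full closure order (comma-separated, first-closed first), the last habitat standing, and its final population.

Round 1: Fernhollow=25 Greywater=9 Hollowpine=16 Ironridge=21 → close Fernhollow (overflow 14)
  25÷3 = 8 each, +1 to first 1
Round 2: Greywater=18 Hollowpine=24 Ironridge=29 → close Ironridge (overflow 21)
  29÷2 = 14 each, +1 to first 1
Round 3: Greywater=33 Hollowpine=38 → close Hollowpine (overflow 30)
  38÷1 = 38 each, +1 to first 0

Closure order: Fernhollow, Ironridge, Hollowpine
Last habitat: Greywater with 71 animals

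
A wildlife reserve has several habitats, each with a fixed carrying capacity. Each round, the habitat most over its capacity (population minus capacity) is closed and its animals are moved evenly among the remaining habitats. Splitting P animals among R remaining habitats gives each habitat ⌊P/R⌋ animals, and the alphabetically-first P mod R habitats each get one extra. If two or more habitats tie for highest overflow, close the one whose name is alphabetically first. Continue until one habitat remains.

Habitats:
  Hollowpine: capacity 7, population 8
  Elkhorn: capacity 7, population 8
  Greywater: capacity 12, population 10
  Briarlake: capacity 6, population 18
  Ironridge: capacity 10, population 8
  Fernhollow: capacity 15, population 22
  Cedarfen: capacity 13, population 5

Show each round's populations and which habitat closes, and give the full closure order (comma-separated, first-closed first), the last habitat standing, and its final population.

Round 1: Briarlake=18 Cedarfen=5 Elkhorn=8 Fernhollow=22 Greywater=10 Hollowpine=8 Ironridge=8 → close Briarlake (overflow 12)
  18÷6 = 3 each, +1 to first 0
Round 2: Cedarfen=8 Elkhorn=11 Fernhollow=25 Greywater=13 Hollowpine=11 Ironridge=11 → close Fernhollow (overflow 10)
  25÷5 = 5 each, +1 to first 0
Round 3: Cedarfen=13 Elkhorn=16 Greywater=18 Hollowpine=16 Ironridge=16 → close Elkhorn (overflow 9)
  16÷4 = 4 each, +1 to first 0
Round 4: Cedarfen=17 Greywater=22 Hollowpine=20 Ironridge=20 → close Hollowpine (overflow 13)
  20÷3 = 6 each, +1 to first 2
Round 5: Cedarfen=24 Greywater=29 Ironridge=26 → close Greywater (overflow 17)
  29÷2 = 14 each, +1 to first 1
Round 6: Cedarfen=39 Ironridge=40 → close Ironridge (overflow 30)
  40÷1 = 40 each, +1 to first 0

Closure order: Briarlake, Fernhollow, Elkhorn, Hollowpine, Greywater, Ironridge
Last habitat: Cedarfen with 79 animals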